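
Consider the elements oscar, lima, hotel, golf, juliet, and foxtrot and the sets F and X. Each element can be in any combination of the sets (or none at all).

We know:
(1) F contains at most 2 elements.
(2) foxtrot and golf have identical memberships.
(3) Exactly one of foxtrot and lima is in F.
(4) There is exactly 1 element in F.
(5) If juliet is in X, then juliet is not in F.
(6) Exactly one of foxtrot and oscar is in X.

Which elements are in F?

F = {lima}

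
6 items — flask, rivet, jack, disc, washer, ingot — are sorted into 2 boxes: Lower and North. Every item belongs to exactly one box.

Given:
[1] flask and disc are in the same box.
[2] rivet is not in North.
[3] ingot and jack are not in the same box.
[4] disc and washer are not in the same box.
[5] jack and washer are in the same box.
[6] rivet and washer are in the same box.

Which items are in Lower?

Lower = {jack, rivet, washer}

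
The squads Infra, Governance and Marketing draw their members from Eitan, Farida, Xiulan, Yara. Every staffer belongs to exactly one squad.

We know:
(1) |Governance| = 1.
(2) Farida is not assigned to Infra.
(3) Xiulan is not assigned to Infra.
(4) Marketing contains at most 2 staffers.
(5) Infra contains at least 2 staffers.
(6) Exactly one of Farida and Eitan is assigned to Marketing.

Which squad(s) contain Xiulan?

Xiulan: Governance

From (2): Farida ∉ Infra.
From (3): Xiulan ∉ Infra.
(5): only 2 candidates remain for Infra, so all are in.
(6) (exactly one): Farida ∈ Marketing.
(1): only 1 candidates remain for Governance, so all are in.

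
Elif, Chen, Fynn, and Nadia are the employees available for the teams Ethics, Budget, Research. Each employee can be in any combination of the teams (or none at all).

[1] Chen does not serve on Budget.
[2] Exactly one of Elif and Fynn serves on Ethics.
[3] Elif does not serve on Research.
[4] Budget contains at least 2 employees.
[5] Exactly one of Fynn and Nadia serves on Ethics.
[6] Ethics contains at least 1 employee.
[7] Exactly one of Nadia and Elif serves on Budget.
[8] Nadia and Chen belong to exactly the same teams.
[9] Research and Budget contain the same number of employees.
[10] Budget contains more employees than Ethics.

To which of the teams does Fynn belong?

Fynn: Budget, Ethics

From (1): Chen ∉ Budget.
From (3): Elif ∉ Research.
(8): Nadia matches Chen: Nadia ∉ Budget.
(4): only 2 candidates remain for Budget, so all are in.
Suppose Fynn ∉ Ethics: no assignment then satisfies all the clues, so Fynn ∈ Ethics.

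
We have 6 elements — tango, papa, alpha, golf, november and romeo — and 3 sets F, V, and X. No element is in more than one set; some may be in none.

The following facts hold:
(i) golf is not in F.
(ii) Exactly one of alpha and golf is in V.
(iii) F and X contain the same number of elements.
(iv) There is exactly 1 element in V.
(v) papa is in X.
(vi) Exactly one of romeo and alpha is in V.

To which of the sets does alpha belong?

alpha: V

From (i): golf ∉ F.
From (v): papa ∈ X.
Suppose alpha ∈ F: no assignment then satisfies all the clues, so alpha ∉ F.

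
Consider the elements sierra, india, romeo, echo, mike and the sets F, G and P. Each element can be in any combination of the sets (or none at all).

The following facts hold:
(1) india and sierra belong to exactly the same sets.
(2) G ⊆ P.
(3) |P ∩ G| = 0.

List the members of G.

G = {}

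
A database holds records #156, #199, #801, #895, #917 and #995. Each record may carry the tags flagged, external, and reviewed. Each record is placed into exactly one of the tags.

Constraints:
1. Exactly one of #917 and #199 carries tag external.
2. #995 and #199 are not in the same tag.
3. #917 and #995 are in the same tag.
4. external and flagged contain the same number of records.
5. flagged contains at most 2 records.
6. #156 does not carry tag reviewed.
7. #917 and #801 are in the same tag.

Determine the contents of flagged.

flagged = {#156}

From (6): #156 ∉ reviewed.
Suppose #156 ∉ flagged: no assignment then satisfies all the clues, so #156 ∈ flagged.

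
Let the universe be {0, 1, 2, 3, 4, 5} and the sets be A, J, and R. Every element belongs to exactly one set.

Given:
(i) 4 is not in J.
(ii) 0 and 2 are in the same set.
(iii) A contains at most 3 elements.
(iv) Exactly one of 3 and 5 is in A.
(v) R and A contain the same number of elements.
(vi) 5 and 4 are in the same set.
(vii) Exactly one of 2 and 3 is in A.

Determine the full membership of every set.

A = {1, 3}; J = {0, 2}; R = {4, 5}

From (i): 4 ∉ J.
(vi): 5 matches 4: 5 ∉ J.
Suppose 0 ∈ A: no assignment then satisfies all the clues, so 0 ∉ A.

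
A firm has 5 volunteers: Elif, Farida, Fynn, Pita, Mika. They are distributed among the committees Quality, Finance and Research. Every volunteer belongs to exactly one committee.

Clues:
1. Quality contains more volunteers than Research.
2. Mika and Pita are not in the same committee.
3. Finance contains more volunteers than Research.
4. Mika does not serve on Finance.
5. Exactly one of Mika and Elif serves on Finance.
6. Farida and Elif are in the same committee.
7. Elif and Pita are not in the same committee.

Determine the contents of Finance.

From (4): Mika ∉ Finance.
(5) (exactly one): Elif ∈ Finance.
(6): Farida matches Elif: Farida ∉ Quality.
(6): Farida matches Elif: Farida ∈ Finance.
(7): Pita ∉ Finance.
Suppose Fynn ∈ Finance: no assignment then satisfies all the clues, so Fynn ∉ Finance.

Finance = {Elif, Farida}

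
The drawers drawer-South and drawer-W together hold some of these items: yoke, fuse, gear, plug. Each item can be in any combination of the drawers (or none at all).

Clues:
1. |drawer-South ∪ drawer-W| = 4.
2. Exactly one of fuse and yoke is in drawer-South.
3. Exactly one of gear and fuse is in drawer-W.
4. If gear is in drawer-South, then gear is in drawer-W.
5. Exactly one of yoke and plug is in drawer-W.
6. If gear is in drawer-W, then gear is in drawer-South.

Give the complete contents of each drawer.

drawer-South = {fuse, gear, plug}; drawer-W = {gear, yoke}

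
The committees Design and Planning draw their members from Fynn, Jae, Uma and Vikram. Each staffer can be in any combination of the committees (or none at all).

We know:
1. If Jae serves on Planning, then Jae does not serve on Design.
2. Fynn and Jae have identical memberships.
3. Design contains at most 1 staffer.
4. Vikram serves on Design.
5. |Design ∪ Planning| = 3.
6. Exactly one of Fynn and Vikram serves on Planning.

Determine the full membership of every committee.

Design = {Vikram}; Planning = {Fynn, Jae}

From (4): Vikram ∈ Design.
(3): Design already has 1, so the rest are out.
Suppose Fynn ∉ Planning: no assignment then satisfies all the clues, so Fynn ∈ Planning.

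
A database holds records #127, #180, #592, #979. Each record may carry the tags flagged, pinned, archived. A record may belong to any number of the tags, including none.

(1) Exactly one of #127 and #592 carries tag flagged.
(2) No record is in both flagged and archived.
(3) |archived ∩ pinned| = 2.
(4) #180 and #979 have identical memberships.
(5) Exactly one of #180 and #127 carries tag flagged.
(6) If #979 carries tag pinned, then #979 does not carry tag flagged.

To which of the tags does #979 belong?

#979: archived, pinned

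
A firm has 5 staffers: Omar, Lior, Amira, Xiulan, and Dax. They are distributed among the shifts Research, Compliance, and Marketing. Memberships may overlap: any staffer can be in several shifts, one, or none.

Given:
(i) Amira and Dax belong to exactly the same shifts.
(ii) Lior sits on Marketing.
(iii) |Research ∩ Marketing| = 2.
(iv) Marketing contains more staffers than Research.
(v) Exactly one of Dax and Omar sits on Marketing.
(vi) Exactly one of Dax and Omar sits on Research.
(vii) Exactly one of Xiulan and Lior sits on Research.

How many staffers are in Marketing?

3

From (ii): Lior ∈ Marketing.
Suppose Omar ∉ Research: no assignment then satisfies all the clues, so Omar ∈ Research.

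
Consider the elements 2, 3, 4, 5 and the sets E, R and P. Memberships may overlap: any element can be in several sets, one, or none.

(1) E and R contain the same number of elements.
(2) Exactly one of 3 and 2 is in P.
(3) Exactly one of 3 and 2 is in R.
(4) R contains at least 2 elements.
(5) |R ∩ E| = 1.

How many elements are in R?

2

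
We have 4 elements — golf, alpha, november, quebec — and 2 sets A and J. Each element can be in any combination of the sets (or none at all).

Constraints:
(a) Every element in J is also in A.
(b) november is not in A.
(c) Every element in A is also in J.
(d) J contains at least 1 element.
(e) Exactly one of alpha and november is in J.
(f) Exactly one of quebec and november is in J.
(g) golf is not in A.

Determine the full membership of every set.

A = {alpha, quebec}; J = {alpha, quebec}

From (b): november ∉ A.
From (g): golf ∉ A.
(a) contrapositive: golf ∉ J.
(a) contrapositive: november ∉ J.
(e) (exactly one): alpha ∈ J.
(f) (exactly one): quebec ∈ J.
(a) with alpha ∈ J: alpha ∈ A.
(a) with quebec ∈ J: quebec ∈ A.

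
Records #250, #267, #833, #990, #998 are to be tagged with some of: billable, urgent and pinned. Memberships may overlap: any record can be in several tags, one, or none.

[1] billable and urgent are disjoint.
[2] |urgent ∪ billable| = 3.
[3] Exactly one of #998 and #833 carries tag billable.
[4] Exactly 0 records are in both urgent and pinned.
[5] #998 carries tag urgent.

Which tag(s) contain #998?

#998: urgent

From (5): #998 ∈ urgent.
(1) (disjoint): #998 ∉ billable.
(3) (exactly one): #833 ∈ billable.
(1) (disjoint): #833 ∉ urgent.
Suppose #998 ∈ pinned: no assignment then satisfies all the clues, so #998 ∉ pinned.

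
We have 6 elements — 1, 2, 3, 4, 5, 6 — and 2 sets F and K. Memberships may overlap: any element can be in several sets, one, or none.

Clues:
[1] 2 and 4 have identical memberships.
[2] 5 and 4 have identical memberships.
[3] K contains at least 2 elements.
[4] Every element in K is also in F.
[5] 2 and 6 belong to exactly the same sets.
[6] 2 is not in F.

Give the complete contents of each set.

F = {1, 3}; K = {1, 3}

From (6): 2 ∉ F.
(1): 4 matches 2: 4 ∉ F.
(2): 5 matches 4: 5 ∉ F.
(4) contrapositive: 2 ∉ K.
(4) contrapositive: 4 ∉ K.
(4) contrapositive: 5 ∉ K.
(5): 6 matches 2: 6 ∉ F.
(5): 6 matches 2: 6 ∉ K.
(3): only 2 candidates remain for K, so all are in.
(4) with 1 ∈ K: 1 ∈ F.
(4) with 3 ∈ K: 3 ∈ F.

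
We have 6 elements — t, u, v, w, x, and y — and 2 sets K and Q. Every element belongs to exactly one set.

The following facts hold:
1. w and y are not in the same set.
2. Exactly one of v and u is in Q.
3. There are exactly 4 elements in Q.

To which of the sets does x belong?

x: Q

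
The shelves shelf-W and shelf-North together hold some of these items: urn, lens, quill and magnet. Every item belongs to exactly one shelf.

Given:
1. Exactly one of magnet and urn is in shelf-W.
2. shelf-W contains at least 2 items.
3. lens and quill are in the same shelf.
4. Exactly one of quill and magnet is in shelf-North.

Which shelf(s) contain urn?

urn: shelf-W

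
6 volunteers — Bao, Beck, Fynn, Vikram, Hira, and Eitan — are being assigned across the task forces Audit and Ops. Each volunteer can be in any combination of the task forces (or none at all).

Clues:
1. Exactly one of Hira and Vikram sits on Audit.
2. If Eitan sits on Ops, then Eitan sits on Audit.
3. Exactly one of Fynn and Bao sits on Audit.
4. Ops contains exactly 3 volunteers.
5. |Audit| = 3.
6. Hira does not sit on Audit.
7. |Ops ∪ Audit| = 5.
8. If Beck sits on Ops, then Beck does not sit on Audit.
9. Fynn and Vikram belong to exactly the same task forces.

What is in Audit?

From (6): Hira ∉ Audit.
(1) (exactly one): Vikram ∈ Audit.
(9): Fynn matches Vikram: Fynn ∈ Audit.
(3) (exactly one): Bao ∉ Audit.
Suppose Beck ∈ Audit: no assignment then satisfies all the clues, so Beck ∉ Audit.

Audit = {Eitan, Fynn, Vikram}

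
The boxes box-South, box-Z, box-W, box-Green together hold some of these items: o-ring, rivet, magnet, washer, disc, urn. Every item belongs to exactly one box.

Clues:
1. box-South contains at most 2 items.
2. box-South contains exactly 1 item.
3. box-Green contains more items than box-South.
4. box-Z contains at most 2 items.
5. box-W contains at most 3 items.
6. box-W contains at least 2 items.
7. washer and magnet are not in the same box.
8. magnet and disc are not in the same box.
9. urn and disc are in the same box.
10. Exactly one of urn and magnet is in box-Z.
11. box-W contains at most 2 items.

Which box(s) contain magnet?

magnet: box-Z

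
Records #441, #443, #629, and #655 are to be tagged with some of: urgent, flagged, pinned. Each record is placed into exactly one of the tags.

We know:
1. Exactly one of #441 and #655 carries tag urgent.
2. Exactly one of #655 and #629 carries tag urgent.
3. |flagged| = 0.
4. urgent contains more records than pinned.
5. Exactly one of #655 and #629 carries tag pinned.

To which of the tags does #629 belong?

#629: urgent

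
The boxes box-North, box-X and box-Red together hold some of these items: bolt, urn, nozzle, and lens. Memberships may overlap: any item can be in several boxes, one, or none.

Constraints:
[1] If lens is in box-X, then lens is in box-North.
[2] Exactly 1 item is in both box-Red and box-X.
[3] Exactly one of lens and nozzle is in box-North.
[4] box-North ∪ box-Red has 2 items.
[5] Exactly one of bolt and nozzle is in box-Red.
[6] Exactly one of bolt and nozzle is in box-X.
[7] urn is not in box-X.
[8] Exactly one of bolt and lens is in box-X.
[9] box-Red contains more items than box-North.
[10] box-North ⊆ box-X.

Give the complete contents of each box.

box-North = {lens}; box-X = {lens, nozzle}; box-Red = {bolt, lens}

From (7): urn ∉ box-X.
(10) contrapositive: urn ∉ box-North.
Suppose bolt ∈ box-North: no assignment then satisfies all the clues, so bolt ∉ box-North.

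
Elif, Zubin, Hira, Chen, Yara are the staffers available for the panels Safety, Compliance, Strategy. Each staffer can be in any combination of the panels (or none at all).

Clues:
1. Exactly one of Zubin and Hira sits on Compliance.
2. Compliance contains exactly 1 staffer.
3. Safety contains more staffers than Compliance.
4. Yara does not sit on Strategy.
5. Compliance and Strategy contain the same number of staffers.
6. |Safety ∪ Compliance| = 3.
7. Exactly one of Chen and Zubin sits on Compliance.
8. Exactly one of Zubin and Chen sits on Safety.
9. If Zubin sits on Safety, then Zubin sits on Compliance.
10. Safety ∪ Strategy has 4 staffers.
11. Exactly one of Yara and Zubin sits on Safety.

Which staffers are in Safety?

Safety = {Elif, Hira, Zubin}

From (4): Yara ∉ Strategy.
Suppose Elif ∉ Safety: no assignment then satisfies all the clues, so Elif ∈ Safety.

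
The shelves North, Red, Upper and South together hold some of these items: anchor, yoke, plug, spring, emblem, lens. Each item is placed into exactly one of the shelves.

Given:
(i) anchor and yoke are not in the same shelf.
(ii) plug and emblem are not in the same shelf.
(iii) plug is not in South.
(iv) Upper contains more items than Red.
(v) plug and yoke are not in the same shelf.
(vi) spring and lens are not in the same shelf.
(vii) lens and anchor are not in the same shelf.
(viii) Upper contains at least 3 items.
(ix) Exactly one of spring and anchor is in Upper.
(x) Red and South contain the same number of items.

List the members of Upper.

Upper = {emblem, spring, yoke}

From (iii): plug ∉ South.
Suppose anchor ∈ Upper: no assignment then satisfies all the clues, so anchor ∉ Upper.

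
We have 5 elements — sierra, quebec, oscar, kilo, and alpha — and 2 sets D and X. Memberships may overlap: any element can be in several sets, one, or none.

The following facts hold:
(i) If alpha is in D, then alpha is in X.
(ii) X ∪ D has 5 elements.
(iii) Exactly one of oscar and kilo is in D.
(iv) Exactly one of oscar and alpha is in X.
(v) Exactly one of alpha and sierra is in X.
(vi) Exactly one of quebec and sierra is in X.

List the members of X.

X = {alpha, kilo, quebec}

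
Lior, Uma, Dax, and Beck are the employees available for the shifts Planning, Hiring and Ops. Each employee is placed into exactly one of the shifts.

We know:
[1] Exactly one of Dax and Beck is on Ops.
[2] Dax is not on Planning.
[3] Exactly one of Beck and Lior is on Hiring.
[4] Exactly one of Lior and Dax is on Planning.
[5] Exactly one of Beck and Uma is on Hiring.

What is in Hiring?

From (2): Dax ∉ Planning.
(4) (exactly one): Lior ∈ Planning.
(3) (exactly one): Beck ∈ Hiring.
(5) (exactly one): Uma ∉ Hiring.
(1) (exactly one): Dax ∈ Ops.

Hiring = {Beck}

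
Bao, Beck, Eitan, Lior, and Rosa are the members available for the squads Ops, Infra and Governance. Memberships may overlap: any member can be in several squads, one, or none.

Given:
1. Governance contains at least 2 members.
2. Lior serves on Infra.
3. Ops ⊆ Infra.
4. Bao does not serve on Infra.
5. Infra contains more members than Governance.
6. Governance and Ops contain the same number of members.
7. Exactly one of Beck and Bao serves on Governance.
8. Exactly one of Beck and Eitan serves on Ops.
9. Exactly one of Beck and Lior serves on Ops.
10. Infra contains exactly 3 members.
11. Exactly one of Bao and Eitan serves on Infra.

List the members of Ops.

Ops = {Eitan, Lior}

From (2): Lior ∈ Infra.
From (4): Bao ∉ Infra.
(3) contrapositive: Bao ∉ Ops.
(11) (exactly one): Eitan ∈ Infra.
Suppose Beck ∈ Ops: no assignment then satisfies all the clues, so Beck ∉ Ops.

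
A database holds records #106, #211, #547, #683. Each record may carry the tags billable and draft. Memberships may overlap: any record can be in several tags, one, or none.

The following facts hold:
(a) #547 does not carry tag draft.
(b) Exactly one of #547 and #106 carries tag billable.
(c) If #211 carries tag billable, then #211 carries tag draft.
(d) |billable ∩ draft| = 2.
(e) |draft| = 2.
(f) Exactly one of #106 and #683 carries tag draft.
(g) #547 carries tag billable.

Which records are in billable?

billable = {#211, #547, #683}

From (a): #547 ∉ draft.
From (g): #547 ∈ billable.
(b) (exactly one): #106 ∉ billable.
Suppose #211 ∉ billable: no assignment then satisfies all the clues, so #211 ∈ billable.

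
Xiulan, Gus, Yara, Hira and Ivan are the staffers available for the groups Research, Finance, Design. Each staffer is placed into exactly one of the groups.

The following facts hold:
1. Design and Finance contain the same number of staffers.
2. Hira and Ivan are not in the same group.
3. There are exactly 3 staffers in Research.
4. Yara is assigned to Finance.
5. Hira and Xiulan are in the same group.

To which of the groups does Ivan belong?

From (4): Yara ∈ Finance.
Suppose Ivan ∈ Research: no assignment then satisfies all the clues, so Ivan ∉ Research.

Ivan: Design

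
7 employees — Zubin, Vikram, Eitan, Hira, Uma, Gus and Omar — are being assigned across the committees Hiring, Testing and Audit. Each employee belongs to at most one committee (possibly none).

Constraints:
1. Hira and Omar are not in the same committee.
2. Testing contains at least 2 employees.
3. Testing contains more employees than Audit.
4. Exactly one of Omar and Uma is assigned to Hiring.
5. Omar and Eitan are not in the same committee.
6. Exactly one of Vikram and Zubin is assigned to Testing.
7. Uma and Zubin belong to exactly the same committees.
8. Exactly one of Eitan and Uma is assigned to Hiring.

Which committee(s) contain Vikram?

Vikram: Testing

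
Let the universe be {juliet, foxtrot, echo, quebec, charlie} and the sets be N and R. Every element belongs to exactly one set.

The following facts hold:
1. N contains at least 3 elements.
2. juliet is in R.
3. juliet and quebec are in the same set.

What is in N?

N = {charlie, echo, foxtrot}

From (2): juliet ∈ R.
(3): quebec matches juliet: quebec ∉ N.
(3): quebec matches juliet: quebec ∈ R.
(1): only 3 candidates remain for N, so all are in.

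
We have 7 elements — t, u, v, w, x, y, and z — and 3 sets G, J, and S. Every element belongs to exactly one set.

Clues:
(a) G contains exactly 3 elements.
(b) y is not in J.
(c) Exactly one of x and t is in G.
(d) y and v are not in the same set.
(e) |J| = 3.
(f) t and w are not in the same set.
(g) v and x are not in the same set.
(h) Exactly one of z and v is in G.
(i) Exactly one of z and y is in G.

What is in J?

J = {t, u, v}

From (b): y ∉ J.
Suppose t ∉ J: no assignment then satisfies all the clues, so t ∈ J.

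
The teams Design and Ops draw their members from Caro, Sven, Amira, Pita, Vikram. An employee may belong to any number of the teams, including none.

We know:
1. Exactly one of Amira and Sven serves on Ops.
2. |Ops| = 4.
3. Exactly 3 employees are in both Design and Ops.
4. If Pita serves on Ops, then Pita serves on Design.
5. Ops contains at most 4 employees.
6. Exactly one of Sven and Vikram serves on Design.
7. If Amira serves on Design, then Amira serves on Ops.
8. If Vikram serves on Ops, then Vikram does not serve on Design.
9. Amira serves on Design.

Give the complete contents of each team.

From (9): Amira ∈ Design.
(7): Amira ∈ Ops.
(1) (exactly one): Sven ∉ Ops.
(2): only 4 candidates remain for Ops, so all are in.
(4): Pita ∈ Design.
(8): Vikram ∉ Design.
(6) (exactly one): Sven ∈ Design.
Suppose Caro ∉ Design: no assignment then satisfies all the clues, so Caro ∈ Design.

Design = {Amira, Caro, Pita, Sven}; Ops = {Amira, Caro, Pita, Vikram}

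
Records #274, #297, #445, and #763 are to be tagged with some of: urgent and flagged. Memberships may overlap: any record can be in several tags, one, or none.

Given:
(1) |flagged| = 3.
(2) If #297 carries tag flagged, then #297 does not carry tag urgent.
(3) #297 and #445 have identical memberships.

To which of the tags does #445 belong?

#445: flagged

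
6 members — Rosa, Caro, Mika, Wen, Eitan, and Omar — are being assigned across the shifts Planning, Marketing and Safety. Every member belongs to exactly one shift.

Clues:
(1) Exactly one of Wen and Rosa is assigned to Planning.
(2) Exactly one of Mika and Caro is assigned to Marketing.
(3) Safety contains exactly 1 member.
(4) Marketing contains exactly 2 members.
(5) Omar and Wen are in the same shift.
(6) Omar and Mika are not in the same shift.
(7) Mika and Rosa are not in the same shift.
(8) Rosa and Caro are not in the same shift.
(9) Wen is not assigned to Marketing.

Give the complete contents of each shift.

From (9): Wen ∉ Marketing.
(5): Omar matches Wen: Omar ∉ Marketing.
Suppose Rosa ∈ Planning: no assignment then satisfies all the clues, so Rosa ∉ Planning.

Planning = {Caro, Omar, Wen}; Marketing = {Eitan, Mika}; Safety = {Rosa}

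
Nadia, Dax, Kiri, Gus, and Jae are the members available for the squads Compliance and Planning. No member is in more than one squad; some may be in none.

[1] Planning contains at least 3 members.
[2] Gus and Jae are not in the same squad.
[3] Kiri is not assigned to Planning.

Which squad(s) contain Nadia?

Nadia: Planning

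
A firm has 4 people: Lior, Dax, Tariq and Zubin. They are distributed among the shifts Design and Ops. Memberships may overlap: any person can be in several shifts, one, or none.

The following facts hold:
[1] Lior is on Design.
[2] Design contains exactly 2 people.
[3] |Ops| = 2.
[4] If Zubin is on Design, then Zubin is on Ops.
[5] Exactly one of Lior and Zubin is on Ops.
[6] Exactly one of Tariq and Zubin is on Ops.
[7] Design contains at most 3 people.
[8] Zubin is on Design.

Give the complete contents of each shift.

From (1): Lior ∈ Design.
From (8): Zubin ∈ Design.
(2): Design already has 2, so the rest are out.
(4): Zubin ∈ Ops.
(5) (exactly one): Lior ∉ Ops.
(6) (exactly one): Tariq ∉ Ops.
(3): only 2 candidates remain for Ops, so all are in.

Design = {Lior, Zubin}; Ops = {Dax, Zubin}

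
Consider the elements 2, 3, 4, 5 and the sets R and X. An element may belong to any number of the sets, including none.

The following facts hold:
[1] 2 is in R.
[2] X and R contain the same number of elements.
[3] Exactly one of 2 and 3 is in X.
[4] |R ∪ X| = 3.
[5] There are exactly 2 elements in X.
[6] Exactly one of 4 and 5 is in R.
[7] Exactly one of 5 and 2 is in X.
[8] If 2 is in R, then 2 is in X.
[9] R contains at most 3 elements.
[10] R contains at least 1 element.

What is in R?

R = {2, 5}

From (1): 2 ∈ R.
(8): 2 ∈ X.
(3) (exactly one): 3 ∉ X.
(7) (exactly one): 5 ∉ X.
(5): only 2 candidates remain for X, so all are in.
Suppose 3 ∈ R: no assignment then satisfies all the clues, so 3 ∉ R.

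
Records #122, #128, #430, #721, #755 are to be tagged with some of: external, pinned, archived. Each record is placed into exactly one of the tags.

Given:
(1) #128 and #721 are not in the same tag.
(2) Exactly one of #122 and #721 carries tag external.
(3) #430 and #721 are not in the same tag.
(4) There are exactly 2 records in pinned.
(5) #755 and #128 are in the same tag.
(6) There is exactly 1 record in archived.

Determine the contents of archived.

archived = {#721}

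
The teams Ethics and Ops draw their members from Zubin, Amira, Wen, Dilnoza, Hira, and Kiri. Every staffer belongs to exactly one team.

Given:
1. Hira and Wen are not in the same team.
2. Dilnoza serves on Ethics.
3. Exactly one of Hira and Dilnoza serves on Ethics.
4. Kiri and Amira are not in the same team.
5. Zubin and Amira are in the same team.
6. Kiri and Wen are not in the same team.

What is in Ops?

Ops = {Hira, Kiri}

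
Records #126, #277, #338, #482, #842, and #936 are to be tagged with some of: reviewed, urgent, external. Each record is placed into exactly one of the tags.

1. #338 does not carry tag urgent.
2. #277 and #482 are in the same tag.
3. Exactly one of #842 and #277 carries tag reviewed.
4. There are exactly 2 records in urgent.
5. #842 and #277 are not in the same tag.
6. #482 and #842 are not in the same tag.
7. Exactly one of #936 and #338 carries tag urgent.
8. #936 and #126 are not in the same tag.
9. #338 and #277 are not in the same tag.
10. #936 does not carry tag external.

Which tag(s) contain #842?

#842: urgent

From (1): #338 ∉ urgent.
From (10): #936 ∉ external.
(7) (exactly one): #936 ∈ urgent.
(8): #126 ∉ urgent.
Suppose #842 ∈ reviewed: no assignment then satisfies all the clues, so #842 ∉ reviewed.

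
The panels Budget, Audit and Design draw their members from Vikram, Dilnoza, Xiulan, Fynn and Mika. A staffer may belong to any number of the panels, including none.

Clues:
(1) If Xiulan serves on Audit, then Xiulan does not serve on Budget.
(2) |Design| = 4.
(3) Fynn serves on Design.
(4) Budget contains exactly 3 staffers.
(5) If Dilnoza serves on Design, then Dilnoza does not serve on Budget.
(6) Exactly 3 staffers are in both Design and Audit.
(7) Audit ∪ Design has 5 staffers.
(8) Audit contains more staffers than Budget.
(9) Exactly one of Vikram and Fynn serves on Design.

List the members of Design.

From (3): Fynn ∈ Design.
(9) (exactly one): Vikram ∉ Design.
(2): only 4 candidates remain for Design, so all are in.
(5): Dilnoza ∉ Budget.

Design = {Dilnoza, Fynn, Mika, Xiulan}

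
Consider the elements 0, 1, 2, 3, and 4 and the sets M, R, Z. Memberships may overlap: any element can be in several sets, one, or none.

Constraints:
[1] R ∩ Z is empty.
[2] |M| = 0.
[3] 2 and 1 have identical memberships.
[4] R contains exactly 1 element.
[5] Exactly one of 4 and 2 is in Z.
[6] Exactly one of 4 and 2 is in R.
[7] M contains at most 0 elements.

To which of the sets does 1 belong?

1: Z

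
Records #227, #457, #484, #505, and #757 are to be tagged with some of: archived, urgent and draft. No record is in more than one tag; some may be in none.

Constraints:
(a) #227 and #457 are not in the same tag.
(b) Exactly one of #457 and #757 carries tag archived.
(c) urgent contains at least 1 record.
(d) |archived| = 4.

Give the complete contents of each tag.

archived = {#227, #484, #505, #757}; urgent = {#457}; draft = {}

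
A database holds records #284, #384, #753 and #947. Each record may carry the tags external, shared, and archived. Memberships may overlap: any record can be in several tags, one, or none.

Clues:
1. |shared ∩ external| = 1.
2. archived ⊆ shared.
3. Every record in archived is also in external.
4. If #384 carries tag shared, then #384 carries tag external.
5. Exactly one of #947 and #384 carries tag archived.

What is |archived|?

1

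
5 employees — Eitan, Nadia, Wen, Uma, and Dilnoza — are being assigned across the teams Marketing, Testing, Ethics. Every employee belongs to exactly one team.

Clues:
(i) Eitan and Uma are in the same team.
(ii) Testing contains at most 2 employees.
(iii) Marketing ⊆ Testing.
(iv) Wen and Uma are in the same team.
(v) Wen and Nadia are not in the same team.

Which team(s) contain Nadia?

Nadia: Testing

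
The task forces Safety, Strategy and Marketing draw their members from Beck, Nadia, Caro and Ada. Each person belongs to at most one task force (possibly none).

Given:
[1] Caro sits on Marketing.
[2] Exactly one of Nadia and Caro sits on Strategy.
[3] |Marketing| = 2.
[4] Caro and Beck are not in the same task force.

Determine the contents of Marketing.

Marketing = {Ada, Caro}

From (1): Caro ∈ Marketing.
(2) (exactly one): Nadia ∈ Strategy.
(4): Beck ∉ Marketing.
(3): only 2 candidates remain for Marketing, so all are in.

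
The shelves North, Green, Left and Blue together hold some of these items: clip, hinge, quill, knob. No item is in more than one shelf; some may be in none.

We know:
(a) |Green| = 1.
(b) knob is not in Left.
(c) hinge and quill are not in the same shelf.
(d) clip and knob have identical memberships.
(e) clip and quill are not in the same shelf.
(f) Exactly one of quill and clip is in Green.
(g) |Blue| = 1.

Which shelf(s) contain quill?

quill: Green

From (b): knob ∉ Left.
(d): clip matches knob: clip ∉ Left.
Suppose quill ∈ North: no assignment then satisfies all the clues, so quill ∉ North.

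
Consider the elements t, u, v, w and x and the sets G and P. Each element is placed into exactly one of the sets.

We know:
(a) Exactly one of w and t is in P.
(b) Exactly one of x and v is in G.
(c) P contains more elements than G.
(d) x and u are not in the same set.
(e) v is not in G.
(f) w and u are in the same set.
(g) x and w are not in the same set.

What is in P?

From (e): v ∉ G.
(b) (exactly one): x ∈ G.
(d): u ∉ G.
(f): w matches u: w ∉ G.
Only one set left: u ∈ P.
Only one set left: v ∈ P.
Only one set left: w ∈ P.
(a) (exactly one): t ∉ P.
Only one set left: t ∈ G.

P = {u, v, w}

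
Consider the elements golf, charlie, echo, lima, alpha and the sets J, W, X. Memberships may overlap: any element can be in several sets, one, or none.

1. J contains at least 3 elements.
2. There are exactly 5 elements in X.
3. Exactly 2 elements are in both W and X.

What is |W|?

2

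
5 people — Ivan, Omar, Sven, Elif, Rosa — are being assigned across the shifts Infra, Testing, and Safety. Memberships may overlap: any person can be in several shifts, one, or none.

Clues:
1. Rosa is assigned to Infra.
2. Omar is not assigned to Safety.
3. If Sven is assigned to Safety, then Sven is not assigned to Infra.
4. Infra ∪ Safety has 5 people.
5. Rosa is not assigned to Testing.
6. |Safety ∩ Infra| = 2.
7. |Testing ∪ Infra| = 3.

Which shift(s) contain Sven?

Sven: Safety

From (1): Rosa ∈ Infra.
From (2): Omar ∉ Safety.
From (5): Rosa ∉ Testing.
Suppose Sven ∈ Infra: no assignment then satisfies all the clues, so Sven ∉ Infra.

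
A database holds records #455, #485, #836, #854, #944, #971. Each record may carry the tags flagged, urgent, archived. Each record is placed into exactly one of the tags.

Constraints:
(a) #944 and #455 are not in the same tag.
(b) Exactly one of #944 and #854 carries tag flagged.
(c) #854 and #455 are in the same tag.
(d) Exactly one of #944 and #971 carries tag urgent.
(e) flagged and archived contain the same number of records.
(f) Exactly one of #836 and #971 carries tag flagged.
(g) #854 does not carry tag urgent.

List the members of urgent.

urgent = {#485, #971}

From (g): #854 ∉ urgent.
(c): #455 matches #854: #455 ∉ urgent.
Suppose #485 ∉ urgent: no assignment then satisfies all the clues, so #485 ∈ urgent.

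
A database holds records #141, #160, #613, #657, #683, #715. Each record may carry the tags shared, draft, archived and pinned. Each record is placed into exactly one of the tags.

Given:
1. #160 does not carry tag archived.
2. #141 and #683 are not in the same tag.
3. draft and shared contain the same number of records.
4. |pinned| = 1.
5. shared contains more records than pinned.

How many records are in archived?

1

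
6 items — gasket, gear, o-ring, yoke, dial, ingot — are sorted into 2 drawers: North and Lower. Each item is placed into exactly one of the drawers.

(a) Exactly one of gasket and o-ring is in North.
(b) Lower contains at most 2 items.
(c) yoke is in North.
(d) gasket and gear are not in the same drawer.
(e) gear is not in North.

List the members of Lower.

Lower = {gear, o-ring}

From (c): yoke ∈ North.
From (e): gear ∉ North.
Only one drawer left: gear ∈ Lower.
(d): gasket ∉ Lower.
Only one drawer left: gasket ∈ North.
(a) (exactly one): o-ring ∉ North.
Only one drawer left: o-ring ∈ Lower.
(b): Lower already has 2, so the rest are out.
Only one drawer left: dial ∈ North.
Only one drawer left: ingot ∈ North.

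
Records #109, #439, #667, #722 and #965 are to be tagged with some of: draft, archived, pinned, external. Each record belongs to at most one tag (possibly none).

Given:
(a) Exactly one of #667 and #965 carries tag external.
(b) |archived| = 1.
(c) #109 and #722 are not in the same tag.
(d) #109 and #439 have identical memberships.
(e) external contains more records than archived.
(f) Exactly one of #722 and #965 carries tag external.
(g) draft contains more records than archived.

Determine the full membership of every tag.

draft = {#109, #439}; archived = {#965}; pinned = {}; external = {#667, #722}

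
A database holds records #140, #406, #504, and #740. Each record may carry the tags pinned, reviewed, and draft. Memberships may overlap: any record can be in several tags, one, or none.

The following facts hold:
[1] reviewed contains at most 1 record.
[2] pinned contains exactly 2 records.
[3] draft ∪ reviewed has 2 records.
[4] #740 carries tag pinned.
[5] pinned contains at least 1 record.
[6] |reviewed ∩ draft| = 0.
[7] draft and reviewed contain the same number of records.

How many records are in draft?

1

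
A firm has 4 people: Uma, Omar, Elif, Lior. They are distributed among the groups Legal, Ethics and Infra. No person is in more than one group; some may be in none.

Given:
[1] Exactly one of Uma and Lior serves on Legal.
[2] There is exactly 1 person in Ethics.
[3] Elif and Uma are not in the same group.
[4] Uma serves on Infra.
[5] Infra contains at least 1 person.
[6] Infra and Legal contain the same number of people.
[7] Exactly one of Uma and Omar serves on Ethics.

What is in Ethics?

Ethics = {Omar}

From (4): Uma ∈ Infra.
(1) (exactly one): Lior ∈ Legal.
(3): Elif ∉ Infra.
(7) (exactly one): Omar ∈ Ethics.
(2): Ethics already has 1, so the rest are out.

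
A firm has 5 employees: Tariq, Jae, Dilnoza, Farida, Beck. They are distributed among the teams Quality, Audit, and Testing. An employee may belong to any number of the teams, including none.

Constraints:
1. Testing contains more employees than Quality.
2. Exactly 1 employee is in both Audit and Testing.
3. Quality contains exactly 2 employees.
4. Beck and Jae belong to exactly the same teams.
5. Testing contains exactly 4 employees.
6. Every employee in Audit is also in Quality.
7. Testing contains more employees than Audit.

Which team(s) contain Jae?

Jae: Testing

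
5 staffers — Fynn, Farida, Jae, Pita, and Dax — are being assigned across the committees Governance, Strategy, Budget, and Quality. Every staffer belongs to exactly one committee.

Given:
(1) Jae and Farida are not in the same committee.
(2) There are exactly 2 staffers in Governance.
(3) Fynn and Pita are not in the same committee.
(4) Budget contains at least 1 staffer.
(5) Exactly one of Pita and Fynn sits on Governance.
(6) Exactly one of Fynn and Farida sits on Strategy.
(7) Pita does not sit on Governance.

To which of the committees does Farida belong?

Farida: Strategy

From (7): Pita ∉ Governance.
(5) (exactly one): Fynn ∈ Governance.
(6) (exactly one): Farida ∈ Strategy.
(1): Jae ∉ Strategy.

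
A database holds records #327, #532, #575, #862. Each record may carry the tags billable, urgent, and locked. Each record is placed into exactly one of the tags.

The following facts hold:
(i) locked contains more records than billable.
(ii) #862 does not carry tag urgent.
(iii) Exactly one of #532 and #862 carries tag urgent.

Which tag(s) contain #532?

#532: urgent

From (ii): #862 ∉ urgent.
(iii) (exactly one): #532 ∈ urgent.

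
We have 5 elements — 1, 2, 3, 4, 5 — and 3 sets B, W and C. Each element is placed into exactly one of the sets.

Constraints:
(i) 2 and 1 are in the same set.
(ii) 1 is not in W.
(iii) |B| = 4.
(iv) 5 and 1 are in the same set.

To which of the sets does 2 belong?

From (ii): 1 ∉ W.
(i): 2 matches 1: 2 ∉ W.
(iv): 5 matches 1: 5 ∉ W.
Suppose 2 ∉ B: no assignment then satisfies all the clues, so 2 ∈ B.

2: B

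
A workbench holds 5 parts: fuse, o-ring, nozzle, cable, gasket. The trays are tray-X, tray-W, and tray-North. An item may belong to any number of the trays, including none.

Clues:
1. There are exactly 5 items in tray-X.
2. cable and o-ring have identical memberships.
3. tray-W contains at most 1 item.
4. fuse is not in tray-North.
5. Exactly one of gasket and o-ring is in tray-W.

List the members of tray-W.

tray-W = {gasket}

From (4): fuse ∉ tray-North.
(1): only 5 candidates remain for tray-X, so all are in.
Suppose fuse ∈ tray-W: no assignment then satisfies all the clues, so fuse ∉ tray-W.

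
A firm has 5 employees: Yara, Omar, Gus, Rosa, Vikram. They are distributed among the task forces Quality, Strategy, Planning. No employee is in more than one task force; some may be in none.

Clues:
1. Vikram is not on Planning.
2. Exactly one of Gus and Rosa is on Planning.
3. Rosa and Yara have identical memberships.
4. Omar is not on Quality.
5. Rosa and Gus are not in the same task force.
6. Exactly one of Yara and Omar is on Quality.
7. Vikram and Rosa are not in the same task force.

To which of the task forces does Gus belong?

From (1): Vikram ∉ Planning.
From (4): Omar ∉ Quality.
(6) (exactly one): Yara ∈ Quality.
(3): Rosa matches Yara: Rosa ∈ Quality.
(5): Gus ∉ Quality.
(7): Vikram ∉ Quality.
(2) (exactly one): Gus ∈ Planning.

Gus: Planning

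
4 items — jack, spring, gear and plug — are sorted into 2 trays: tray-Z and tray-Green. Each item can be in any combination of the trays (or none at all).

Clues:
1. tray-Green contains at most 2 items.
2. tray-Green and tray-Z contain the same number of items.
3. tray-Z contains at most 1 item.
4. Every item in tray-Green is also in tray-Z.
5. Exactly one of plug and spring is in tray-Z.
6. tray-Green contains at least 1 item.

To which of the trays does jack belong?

jack: none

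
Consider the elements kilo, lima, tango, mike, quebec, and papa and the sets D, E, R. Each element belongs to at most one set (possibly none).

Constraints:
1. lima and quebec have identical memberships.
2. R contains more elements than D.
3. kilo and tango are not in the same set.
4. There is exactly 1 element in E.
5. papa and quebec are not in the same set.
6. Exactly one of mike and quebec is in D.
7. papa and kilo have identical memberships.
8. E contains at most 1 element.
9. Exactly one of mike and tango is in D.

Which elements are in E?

E = {tango}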